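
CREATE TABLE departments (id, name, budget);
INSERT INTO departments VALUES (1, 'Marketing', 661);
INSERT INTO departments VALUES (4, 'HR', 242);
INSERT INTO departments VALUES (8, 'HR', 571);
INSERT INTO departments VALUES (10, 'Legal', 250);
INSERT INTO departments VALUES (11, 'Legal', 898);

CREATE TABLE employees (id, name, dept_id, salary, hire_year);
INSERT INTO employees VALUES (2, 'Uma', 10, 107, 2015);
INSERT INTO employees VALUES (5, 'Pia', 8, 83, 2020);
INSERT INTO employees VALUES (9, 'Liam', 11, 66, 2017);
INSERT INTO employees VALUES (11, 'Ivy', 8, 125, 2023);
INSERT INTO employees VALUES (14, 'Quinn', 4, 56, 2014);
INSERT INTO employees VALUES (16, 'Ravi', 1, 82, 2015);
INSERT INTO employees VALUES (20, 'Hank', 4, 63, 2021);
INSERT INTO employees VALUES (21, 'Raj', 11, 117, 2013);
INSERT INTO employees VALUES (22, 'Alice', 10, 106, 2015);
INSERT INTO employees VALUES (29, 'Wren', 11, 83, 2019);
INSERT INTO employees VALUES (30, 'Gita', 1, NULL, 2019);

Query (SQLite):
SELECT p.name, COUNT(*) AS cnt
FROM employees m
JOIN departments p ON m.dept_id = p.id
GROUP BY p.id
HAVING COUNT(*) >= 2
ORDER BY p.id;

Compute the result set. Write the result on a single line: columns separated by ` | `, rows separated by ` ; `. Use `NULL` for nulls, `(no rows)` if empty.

Join each employees row to its departments via dept_id.
Group joined rows by departments.id; compute COUNT(*) per group.
HAVING: keep groups with count ≥ 2.
  1: ids {16, 30} → COUNT(*)=2
  4: ids {14, 20} → COUNT(*)=2
  8: ids {5, 11} → COUNT(*)=2
  10: ids {2, 22} → COUNT(*)=2
  11: ids {9, 21, 29} → COUNT(*)=3

Marketing | 2 ; HR | 2 ; HR | 2 ; Legal | 2 ; Legal | 3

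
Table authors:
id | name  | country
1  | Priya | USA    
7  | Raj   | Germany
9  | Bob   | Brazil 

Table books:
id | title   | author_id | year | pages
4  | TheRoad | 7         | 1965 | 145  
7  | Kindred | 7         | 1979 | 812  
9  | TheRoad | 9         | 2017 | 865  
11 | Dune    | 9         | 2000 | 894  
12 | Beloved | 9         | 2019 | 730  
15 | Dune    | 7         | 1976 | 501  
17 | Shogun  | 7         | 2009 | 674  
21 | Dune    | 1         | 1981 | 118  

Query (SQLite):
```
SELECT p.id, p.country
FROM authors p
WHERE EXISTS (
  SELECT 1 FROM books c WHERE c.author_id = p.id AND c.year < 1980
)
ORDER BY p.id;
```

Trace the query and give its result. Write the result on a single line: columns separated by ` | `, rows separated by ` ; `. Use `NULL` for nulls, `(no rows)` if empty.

For each authors row, check whether any books with matching author_id has year < 1980.
Keep rows where that is true.

7 | Germany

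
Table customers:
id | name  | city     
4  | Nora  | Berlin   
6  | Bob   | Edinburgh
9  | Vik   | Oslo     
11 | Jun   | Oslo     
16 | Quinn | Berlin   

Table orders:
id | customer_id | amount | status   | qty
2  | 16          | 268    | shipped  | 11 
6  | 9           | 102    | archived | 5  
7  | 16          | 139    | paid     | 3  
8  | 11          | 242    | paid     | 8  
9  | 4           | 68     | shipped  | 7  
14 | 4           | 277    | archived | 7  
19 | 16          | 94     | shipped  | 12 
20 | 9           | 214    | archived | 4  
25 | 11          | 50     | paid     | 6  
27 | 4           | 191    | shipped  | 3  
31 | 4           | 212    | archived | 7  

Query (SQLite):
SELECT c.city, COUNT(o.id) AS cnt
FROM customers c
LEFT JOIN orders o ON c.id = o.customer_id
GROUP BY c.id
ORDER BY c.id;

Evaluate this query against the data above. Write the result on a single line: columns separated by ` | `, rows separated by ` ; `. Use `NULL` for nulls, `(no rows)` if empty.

LEFT JOIN keeps every customers row; unmatched ones get NULL for orders columns.
Group by customers.id and compute COUNT(o.id). COUNT(col) of an all-NULL group is 0.
  4: ids {9, 14, 27, 31} → COUNT(o.id)=4
  6: ids {—} → COUNT(o.id)=0
  9: ids {6, 20} → COUNT(o.id)=2
  11: ids {8, 25} → COUNT(o.id)=2
  16: ids {2, 7, 19} → COUNT(o.id)=3

Berlin | 4 ; Edinburgh | 0 ; Oslo | 2 ; Oslo | 2 ; Berlin | 3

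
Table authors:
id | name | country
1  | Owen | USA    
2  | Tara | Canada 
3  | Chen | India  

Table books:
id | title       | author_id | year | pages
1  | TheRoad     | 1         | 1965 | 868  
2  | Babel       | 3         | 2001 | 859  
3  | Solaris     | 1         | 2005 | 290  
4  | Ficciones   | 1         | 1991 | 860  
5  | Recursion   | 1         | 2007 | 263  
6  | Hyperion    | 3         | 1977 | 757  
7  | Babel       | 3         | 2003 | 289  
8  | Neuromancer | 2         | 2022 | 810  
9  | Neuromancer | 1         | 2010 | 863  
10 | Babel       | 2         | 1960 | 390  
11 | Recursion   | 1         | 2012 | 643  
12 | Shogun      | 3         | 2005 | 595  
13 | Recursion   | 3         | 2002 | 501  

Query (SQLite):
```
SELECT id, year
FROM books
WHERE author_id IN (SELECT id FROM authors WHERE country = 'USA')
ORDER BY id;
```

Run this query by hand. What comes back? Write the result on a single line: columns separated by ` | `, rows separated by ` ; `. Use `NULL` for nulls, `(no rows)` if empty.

1 | 1965 ; 3 | 2005 ; 4 | 1991 ; 5 | 2007 ; 9 | 2010 ; 11 | 2012

Inner query: authors.id where country = 'USA'.
Outer: keep books rows whose author_id is in that set.
Inner query → {1}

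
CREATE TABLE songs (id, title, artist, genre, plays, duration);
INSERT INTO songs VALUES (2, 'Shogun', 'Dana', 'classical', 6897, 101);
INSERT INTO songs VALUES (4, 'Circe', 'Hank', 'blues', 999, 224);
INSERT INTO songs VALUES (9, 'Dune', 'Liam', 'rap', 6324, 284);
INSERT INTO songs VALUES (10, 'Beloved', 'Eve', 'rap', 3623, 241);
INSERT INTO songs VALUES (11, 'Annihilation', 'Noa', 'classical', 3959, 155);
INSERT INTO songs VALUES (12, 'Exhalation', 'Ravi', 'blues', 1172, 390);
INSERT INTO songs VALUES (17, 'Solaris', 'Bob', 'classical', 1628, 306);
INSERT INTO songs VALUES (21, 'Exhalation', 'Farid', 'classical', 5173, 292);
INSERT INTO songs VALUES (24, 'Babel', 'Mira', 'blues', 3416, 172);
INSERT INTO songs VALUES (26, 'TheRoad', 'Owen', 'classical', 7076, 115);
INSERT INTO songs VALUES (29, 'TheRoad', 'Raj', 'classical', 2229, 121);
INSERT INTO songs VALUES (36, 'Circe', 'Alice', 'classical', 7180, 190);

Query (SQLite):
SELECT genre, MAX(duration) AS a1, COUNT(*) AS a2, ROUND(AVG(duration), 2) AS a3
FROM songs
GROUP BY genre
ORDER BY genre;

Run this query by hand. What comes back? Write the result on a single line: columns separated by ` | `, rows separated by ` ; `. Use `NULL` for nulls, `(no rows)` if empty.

blues | 390 | 3 | 262 ; classical | 306 | 7 | 182.86 ; rap | 284 | 2 | 262.5

Group songs by genre.
Per group compute: MAX(duration), COUNT(*), ROUND(AVG(duration), 2).
  blues: ids {4, 12, 24} → MAX(duration)=390, COUNT(*)=3, ROUND(AVG(duration), 2)=262
  classical: ids {2, 11, 17, 21, 26, 29, 36} → MAX(duration)=306, COUNT(*)=7, ROUND(AVG(duration), 2)=182.86
  rap: ids {9, 10} → MAX(duration)=284, COUNT(*)=2, ROUND(AVG(duration), 2)=262.5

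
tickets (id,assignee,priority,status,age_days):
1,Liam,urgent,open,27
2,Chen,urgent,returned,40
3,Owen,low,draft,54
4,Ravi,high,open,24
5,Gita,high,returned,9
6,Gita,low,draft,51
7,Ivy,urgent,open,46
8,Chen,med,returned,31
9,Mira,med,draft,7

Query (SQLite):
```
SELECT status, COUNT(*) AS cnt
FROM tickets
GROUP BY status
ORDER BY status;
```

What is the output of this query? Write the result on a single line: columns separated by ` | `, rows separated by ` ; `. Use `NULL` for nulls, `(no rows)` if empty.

draft | 3 ; open | 3 ; returned | 3

Partition tickets by status; compute COUNT(*) within each group.
  draft: ids {3, 6, 9} → COUNT(*)=3
  open: ids {1, 4, 7} → COUNT(*)=3
  returned: ids {2, 5, 8} → COUNT(*)=3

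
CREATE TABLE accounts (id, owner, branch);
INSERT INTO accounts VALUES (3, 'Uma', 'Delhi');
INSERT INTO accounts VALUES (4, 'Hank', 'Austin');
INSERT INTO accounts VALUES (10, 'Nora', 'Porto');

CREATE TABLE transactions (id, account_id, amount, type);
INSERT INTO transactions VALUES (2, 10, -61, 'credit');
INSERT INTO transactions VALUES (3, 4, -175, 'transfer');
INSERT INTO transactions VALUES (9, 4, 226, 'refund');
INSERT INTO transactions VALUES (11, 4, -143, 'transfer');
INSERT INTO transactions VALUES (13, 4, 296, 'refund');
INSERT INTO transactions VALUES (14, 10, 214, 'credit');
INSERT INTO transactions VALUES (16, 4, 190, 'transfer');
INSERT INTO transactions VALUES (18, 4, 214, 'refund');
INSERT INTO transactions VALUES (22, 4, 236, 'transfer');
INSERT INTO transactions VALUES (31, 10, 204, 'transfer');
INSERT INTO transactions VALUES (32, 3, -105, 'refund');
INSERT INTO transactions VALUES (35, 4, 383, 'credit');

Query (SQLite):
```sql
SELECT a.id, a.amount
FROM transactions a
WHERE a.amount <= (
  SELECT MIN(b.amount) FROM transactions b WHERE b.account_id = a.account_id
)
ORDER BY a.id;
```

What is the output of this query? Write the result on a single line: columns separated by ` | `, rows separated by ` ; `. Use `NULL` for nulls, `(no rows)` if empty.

2 | -61 ; 3 | -175 ; 32 | -105

For each transactions row a, compute MIN(amount) over rows sharing a.account_id.
Keep row a if a.amount <= that per-group MIN.
  account_id=3: MIN(amount) = -105
  account_id=4: MIN(amount) = -175
  account_id=10: MIN(amount) = -61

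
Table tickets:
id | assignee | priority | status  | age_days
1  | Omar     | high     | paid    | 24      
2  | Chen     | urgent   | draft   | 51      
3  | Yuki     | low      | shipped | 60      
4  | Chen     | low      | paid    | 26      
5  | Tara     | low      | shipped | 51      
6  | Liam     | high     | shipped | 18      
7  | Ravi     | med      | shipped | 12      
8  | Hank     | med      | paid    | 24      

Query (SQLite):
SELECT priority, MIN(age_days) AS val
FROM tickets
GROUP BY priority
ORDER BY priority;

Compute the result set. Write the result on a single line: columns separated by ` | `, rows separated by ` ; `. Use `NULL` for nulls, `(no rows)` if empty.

Partition tickets by priority; compute MIN(age_days) within each group.
  high: ids {1, 6} → MIN(age_days)=18
  low: ids {3, 4, 5} → MIN(age_days)=26
  med: ids {7, 8} → MIN(age_days)=12
  urgent: ids {2} → MIN(age_days)=51

high | 18 ; low | 26 ; med | 12 ; urgent | 51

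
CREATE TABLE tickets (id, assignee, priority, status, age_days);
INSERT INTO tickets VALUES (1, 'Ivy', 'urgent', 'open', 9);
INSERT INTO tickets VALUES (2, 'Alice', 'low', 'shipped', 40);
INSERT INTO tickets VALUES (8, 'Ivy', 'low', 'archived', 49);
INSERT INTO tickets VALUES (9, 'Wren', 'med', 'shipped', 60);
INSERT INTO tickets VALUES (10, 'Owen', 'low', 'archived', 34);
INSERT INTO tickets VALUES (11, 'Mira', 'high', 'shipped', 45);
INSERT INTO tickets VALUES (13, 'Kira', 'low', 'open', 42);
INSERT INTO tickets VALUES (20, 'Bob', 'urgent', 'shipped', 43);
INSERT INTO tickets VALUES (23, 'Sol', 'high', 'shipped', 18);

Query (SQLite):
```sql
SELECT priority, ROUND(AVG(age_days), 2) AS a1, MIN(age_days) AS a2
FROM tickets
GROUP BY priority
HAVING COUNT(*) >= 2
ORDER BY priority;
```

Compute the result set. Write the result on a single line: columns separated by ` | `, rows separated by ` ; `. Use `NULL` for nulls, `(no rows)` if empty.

Group tickets by priority.
Per group compute: ROUND(AVG(age_days), 2), MIN(age_days).
HAVING: drop groups with fewer than 2 rows.
  high: ids {11, 23} → ROUND(AVG(age_days), 2)=31.5, MIN(age_days)=18
  low: ids {2, 8, 10, 13} → ROUND(AVG(age_days), 2)=41.25, MIN(age_days)=34
  med: ids {9} → ROUND(AVG(age_days), 2)=60, MIN(age_days)=60
  urgent: ids {1, 20} → ROUND(AVG(age_days), 2)=26, MIN(age_days)=9

high | 31.5 | 18 ; low | 41.25 | 34 ; urgent | 26 | 9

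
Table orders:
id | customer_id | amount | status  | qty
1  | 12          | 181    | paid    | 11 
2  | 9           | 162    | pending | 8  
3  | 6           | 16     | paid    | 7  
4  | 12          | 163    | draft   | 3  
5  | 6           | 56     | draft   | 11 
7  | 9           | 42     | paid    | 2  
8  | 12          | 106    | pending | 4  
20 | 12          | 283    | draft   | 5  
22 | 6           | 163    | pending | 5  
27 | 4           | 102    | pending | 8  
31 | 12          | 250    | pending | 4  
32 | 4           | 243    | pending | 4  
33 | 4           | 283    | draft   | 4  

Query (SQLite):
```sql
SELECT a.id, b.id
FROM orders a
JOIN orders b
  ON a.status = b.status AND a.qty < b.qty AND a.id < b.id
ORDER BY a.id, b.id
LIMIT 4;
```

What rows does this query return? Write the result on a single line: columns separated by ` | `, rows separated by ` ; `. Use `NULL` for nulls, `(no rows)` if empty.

Pairs (a,b) with same status, a.qty < b.qty, a.id < b.id.
status groups: draft:{4,5,20,33} paid:{1,3,7} pending:{2,8,22,27,31,32}
Ordered by (a.id, b.id); first 4.

4 | 5 ; 4 | 20 ; 4 | 33 ; 8 | 22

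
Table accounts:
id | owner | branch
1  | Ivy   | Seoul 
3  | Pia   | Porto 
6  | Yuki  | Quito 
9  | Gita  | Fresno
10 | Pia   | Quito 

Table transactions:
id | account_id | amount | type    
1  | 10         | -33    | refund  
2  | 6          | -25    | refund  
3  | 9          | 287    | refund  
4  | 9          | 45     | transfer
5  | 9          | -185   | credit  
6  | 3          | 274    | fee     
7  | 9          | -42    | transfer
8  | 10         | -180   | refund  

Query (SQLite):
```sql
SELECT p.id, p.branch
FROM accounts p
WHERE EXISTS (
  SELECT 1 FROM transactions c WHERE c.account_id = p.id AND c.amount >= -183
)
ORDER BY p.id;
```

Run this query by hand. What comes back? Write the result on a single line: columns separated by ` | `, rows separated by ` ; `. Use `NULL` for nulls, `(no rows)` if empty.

3 | Porto ; 6 | Quito ; 9 | Fresno ; 10 | Quito

For each accounts row, check whether any transactions with matching account_id has amount >= -183.
Keep rows where that is true.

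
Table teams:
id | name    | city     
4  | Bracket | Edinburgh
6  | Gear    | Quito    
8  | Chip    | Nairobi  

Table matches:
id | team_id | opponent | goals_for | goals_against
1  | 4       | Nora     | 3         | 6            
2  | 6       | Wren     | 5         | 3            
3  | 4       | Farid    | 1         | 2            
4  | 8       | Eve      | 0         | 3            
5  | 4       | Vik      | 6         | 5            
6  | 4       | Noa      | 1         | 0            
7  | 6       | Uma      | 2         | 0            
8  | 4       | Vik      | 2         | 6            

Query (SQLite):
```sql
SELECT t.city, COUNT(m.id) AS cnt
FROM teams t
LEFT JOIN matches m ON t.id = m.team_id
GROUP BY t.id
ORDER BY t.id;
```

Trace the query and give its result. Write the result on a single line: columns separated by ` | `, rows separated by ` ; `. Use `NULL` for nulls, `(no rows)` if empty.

Edinburgh | 5 ; Quito | 2 ; Nairobi | 1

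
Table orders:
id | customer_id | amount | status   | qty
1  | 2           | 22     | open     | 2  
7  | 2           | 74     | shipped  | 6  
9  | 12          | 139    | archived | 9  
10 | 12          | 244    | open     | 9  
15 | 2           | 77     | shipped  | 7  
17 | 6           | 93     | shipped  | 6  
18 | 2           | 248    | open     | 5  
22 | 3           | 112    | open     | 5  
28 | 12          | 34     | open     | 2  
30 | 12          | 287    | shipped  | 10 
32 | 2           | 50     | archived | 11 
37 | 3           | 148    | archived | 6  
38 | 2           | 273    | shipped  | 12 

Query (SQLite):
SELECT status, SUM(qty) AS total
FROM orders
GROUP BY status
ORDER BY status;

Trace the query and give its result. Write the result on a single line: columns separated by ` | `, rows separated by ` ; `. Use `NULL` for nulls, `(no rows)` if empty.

archived | 26 ; open | 23 ; shipped | 41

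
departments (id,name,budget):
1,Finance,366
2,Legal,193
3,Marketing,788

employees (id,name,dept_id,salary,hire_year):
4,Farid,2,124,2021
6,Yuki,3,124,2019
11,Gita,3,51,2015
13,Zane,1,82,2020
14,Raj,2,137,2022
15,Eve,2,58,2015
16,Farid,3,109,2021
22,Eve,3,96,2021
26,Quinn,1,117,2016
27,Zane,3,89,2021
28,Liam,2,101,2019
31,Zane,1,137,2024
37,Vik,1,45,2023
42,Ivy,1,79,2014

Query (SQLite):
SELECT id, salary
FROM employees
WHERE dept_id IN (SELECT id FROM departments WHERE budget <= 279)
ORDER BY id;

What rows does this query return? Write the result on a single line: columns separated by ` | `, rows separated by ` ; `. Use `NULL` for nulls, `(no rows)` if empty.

Inner query: departments.id where budget <= 279.
Outer: keep employees rows whose dept_id is in that set.
Inner query → {2}

4 | 124 ; 14 | 137 ; 15 | 58 ; 28 | 101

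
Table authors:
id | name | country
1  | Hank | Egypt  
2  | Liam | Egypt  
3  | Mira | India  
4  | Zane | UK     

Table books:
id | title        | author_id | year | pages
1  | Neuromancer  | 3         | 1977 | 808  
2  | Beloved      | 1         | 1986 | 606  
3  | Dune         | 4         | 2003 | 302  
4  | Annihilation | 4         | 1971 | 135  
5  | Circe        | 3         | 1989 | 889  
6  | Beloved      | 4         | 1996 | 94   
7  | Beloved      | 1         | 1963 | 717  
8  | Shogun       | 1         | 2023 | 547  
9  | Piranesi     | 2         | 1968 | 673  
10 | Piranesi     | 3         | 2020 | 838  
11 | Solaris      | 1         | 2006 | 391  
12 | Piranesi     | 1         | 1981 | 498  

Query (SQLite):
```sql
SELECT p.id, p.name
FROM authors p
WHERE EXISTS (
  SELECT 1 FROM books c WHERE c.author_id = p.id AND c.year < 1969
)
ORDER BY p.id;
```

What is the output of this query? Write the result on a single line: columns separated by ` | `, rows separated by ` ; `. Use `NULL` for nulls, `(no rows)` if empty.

For each authors row, check whether any books with matching author_id has year < 1969.
Keep rows where that is true.

1 | Hank ; 2 | Liam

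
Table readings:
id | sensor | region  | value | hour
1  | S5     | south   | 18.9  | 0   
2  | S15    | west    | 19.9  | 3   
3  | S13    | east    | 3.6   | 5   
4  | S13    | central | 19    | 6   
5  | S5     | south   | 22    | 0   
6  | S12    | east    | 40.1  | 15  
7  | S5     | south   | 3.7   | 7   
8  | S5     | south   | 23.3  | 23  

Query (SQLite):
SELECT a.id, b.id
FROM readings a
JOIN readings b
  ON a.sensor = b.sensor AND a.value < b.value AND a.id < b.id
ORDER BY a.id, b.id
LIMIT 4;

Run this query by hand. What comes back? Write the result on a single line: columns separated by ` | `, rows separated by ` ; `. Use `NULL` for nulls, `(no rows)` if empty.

Pairs (a,b) with same sensor, a.value < b.value, a.id < b.id.
sensor groups: S12:{6} S13:{3,4} S15:{2} S5:{1,5,7,8}
Ordered by (a.id, b.id); first 4.

1 | 5 ; 1 | 8 ; 3 | 4 ; 5 | 8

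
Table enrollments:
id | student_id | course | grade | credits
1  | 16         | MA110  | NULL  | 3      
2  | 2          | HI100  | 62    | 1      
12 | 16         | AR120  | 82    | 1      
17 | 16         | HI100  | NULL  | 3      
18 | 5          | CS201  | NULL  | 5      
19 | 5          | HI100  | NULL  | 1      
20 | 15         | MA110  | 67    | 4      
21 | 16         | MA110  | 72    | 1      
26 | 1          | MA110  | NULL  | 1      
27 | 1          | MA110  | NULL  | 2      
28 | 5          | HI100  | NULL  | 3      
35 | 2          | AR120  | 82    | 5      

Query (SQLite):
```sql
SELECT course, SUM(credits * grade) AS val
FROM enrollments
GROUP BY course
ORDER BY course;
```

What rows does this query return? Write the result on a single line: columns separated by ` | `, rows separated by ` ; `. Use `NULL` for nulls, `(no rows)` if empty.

For each row compute credits * grade.
Group by course; take SUM of the expression per group.
  AR120: ids {12, 35} → SUM(credits * grade)=492
  CS201: ids {18} → SUM(credits * grade)=NULL
  HI100: ids {2, 17, 19, 28} → SUM(credits * grade)=62
  MA110: ids {1, 20, 21, 26, 27} → SUM(credits * grade)=340

AR120 | 492 ; CS201 | NULL ; HI100 | 62 ; MA110 | 340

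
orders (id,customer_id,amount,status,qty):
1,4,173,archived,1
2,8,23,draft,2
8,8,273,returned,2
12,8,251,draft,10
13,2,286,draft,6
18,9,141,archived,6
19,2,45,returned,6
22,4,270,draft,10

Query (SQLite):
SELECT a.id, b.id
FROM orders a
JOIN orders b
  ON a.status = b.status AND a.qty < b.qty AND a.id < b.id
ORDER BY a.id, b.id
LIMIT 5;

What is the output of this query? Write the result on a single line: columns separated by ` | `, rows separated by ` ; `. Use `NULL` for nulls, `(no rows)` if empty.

Pairs (a,b) with same status, a.qty < b.qty, a.id < b.id.
status groups: archived:{1,18} draft:{2,12,13,22} returned:{8,19}
Ordered by (a.id, b.id); first 5.

1 | 18 ; 2 | 12 ; 2 | 13 ; 2 | 22 ; 8 | 19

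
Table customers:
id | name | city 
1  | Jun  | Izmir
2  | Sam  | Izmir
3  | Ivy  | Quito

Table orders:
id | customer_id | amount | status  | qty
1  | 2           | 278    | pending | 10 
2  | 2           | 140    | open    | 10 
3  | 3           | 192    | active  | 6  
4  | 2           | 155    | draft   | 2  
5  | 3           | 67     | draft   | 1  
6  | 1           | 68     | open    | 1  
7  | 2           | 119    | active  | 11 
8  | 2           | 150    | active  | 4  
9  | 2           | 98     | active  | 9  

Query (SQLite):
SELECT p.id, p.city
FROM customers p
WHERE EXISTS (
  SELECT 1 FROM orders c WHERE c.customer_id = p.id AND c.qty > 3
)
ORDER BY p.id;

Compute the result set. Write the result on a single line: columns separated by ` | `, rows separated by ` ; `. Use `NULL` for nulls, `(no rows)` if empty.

2 | Izmir ; 3 | Quito

For each customers row, check whether any orders with matching customer_id has qty > 3.
Keep rows where that is true.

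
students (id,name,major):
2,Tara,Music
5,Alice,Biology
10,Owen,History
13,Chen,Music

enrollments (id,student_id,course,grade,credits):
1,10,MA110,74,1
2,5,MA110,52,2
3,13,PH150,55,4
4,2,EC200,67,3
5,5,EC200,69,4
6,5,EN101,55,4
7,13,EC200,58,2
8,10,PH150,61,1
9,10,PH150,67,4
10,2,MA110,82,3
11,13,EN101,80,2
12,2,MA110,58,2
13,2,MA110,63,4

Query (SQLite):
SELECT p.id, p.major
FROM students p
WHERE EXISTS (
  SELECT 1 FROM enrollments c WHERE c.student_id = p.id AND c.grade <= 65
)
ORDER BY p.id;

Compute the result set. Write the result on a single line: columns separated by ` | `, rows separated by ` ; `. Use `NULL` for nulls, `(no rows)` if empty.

For each students row, check whether any enrollments with matching student_id has grade <= 65.
Keep rows where that is true.

2 | Music ; 5 | Biology ; 10 | History ; 13 | Music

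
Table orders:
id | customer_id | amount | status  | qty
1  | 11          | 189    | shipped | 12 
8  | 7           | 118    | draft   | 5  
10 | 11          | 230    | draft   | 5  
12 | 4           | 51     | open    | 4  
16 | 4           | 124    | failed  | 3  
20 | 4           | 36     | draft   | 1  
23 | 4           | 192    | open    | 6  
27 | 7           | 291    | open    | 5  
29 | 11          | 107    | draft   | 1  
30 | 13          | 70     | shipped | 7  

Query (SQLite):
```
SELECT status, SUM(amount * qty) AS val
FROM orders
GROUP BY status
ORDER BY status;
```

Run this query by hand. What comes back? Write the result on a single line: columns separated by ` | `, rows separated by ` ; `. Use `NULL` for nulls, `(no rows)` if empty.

For each row compute amount * qty.
Group by status; take SUM of the expression per group.
  draft: ids {8, 10, 20, 29} → SUM(amount * qty)=1883
  failed: ids {16} → SUM(amount * qty)=372
  open: ids {12, 23, 27} → SUM(amount * qty)=2811
  shipped: ids {1, 30} → SUM(amount * qty)=2758

draft | 1883 ; failed | 372 ; open | 2811 ; shipped | 2758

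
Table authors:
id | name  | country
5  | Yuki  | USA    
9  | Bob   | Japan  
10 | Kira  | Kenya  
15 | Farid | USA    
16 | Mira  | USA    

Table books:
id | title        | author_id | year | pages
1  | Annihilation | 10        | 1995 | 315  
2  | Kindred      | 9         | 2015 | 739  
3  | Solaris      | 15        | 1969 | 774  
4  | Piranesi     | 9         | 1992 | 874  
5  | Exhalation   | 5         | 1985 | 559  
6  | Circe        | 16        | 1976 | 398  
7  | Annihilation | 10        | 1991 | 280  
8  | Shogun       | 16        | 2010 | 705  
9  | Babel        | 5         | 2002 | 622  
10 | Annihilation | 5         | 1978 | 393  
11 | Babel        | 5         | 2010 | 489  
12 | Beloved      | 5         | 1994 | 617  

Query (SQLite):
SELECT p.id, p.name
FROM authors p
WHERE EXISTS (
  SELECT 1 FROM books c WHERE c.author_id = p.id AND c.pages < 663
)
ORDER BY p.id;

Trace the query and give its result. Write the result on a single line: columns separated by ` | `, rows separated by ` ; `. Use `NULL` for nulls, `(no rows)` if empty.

5 | Yuki ; 10 | Kira ; 16 | Mira

For each authors row, check whether any books with matching author_id has pages < 663.
Keep rows where that is true.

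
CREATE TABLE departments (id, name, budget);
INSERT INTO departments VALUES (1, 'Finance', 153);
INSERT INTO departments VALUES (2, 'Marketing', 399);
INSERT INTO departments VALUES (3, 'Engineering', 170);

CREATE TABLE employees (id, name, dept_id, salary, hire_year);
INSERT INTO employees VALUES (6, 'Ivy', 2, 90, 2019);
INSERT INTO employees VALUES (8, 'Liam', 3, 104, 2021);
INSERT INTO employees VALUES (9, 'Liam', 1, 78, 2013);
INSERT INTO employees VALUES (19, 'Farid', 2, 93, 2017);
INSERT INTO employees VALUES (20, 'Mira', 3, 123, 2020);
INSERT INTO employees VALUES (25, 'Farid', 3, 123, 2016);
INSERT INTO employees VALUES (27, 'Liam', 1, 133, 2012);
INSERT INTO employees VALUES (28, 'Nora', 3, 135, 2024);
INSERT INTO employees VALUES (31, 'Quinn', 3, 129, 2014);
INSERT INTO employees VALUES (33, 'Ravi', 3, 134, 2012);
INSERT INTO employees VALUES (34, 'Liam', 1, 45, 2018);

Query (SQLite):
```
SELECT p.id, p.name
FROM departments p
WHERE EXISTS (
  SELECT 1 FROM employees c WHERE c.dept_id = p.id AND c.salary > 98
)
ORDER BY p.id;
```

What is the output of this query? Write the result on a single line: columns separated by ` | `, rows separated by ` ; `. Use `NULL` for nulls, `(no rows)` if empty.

For each departments row, check whether any employees with matching dept_id has salary > 98.
Keep rows where that is true.

1 | Finance ; 3 | Engineering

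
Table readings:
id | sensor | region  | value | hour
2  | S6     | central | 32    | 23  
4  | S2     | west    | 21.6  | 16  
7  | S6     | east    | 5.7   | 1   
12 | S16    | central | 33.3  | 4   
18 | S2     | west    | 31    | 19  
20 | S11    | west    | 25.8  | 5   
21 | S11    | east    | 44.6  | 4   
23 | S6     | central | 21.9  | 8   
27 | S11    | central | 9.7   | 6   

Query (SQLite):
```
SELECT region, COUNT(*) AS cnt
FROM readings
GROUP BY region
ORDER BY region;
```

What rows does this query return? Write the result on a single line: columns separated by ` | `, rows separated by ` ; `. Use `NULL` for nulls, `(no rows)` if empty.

central | 4 ; east | 2 ; west | 3

Partition readings by region; compute COUNT(*) within each group.
  central: ids {2, 12, 23, 27} → COUNT(*)=4
  east: ids {7, 21} → COUNT(*)=2
  west: ids {4, 18, 20} → COUNT(*)=3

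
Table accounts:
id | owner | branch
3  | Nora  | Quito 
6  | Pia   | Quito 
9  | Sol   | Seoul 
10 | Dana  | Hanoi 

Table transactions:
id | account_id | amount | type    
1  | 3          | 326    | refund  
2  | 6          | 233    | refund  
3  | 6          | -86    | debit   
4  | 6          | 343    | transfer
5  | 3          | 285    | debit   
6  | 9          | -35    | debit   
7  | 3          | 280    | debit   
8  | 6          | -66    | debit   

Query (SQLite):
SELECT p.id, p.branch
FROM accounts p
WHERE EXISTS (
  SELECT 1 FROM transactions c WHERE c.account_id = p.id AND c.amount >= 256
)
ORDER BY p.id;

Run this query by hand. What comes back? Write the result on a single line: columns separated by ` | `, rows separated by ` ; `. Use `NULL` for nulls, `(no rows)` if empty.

3 | Quito ; 6 | Quito

For each accounts row, check whether any transactions with matching account_id has amount >= 256.
Keep rows where that is true.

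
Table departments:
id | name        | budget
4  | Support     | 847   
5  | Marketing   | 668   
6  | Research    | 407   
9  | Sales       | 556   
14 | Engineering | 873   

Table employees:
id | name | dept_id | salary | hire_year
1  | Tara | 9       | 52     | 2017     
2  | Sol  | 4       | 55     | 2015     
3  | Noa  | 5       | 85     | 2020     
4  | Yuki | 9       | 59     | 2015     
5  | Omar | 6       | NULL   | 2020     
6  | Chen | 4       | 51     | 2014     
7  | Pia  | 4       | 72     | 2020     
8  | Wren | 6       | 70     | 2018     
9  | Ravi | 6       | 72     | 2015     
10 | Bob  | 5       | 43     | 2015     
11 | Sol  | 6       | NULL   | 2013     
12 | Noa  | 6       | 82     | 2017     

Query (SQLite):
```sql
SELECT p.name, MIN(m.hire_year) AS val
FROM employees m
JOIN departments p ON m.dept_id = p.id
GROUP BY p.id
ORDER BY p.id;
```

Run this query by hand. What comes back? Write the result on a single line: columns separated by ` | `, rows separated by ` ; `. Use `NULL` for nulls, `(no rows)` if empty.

Support | 2014 ; Marketing | 2015 ; Research | 2013 ; Sales | 2015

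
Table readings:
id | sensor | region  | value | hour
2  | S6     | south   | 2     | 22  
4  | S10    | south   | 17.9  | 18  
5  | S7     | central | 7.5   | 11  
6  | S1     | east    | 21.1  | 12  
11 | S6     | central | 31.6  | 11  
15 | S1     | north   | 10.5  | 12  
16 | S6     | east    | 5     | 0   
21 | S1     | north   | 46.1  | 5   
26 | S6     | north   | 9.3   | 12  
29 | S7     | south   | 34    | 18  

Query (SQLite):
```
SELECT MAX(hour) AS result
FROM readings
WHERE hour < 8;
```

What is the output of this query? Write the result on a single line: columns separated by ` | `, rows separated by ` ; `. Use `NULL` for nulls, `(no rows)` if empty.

Rows where hour < 8 → hour values: [0, 5].
MAX of non-NULL values = 5.

5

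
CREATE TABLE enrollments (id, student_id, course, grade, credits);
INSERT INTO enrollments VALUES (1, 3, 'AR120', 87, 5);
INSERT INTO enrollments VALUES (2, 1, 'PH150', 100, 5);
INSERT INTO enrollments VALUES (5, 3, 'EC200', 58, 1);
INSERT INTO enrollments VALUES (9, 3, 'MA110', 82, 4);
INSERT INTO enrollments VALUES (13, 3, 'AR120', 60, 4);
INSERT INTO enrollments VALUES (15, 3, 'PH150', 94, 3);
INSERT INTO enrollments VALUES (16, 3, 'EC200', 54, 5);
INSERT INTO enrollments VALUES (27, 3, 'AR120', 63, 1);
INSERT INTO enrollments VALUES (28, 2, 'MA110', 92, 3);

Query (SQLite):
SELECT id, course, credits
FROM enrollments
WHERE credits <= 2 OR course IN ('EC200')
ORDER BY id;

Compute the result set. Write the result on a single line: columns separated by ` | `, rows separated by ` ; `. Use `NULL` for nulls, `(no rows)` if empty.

credits <= 2: ids {5, 27}
course IN ('EC200'): ids {5, 16}
Combine with OR.

5 | EC200 | 1 ; 16 | EC200 | 5 ; 27 | AR120 | 1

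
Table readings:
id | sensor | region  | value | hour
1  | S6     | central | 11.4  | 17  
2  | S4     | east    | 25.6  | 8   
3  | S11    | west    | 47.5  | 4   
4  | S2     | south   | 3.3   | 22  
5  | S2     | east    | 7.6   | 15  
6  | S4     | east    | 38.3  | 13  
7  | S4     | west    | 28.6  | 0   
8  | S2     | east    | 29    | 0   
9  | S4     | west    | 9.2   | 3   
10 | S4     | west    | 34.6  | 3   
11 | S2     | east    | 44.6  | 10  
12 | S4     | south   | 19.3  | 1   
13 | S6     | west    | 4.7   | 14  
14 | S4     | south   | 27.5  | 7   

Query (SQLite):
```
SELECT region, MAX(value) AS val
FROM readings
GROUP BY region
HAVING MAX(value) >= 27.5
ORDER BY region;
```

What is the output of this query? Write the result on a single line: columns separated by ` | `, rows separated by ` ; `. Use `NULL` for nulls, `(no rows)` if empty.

Partition readings by region; compute MAX(value) within each group.
HAVING: keep groups where MAX(value) >= 27.5.
  central: ids {1} → MAX(value)=11.4
  east: ids {2, 5, 6, 8, 11} → MAX(value)=44.6
  south: ids {4, 12, 14} → MAX(value)=27.5
  west: ids {3, 7, 9, 10, 13} → MAX(value)=47.5

east | 44.6 ; south | 27.5 ; west | 47.5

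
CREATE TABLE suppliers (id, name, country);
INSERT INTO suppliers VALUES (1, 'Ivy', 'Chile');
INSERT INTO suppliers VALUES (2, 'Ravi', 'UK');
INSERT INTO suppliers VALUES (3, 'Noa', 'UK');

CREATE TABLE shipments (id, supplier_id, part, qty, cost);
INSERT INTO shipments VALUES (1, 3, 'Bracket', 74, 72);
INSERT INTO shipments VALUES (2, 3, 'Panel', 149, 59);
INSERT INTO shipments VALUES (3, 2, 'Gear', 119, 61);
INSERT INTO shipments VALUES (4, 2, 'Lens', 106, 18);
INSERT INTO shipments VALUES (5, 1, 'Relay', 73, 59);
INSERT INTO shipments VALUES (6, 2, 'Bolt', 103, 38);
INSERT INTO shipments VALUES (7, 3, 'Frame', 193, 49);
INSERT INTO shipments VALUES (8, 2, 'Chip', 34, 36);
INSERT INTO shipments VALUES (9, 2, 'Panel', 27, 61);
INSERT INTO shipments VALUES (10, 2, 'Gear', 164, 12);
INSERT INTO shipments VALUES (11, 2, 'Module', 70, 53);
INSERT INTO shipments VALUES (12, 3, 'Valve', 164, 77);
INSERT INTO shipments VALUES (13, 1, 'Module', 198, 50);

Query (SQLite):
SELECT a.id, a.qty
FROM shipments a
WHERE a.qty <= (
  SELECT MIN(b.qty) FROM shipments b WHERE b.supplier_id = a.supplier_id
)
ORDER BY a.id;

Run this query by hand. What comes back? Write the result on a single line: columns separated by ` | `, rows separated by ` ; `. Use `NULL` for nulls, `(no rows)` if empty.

1 | 74 ; 5 | 73 ; 9 | 27

For each shipments row a, compute MIN(qty) over rows sharing a.supplier_id.
Keep row a if a.qty <= that per-group MIN.
  supplier_id=1: MIN(qty) = 73
  supplier_id=2: MIN(qty) = 27
  supplier_id=3: MIN(qty) = 74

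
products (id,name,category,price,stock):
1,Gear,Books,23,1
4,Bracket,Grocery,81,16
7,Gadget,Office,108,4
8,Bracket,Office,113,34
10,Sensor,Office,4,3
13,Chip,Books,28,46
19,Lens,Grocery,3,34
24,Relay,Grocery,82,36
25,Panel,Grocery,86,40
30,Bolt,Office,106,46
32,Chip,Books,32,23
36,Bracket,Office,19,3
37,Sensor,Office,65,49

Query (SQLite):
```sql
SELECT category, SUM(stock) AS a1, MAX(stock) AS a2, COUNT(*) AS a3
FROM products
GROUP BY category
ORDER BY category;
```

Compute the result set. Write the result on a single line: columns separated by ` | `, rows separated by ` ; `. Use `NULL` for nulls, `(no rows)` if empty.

Group products by category.
Per group compute: SUM(stock), MAX(stock), COUNT(*).
  Books: ids {1, 13, 32} → SUM(stock)=70, MAX(stock)=46, COUNT(*)=3
  Grocery: ids {4, 19, 24, 25} → SUM(stock)=126, MAX(stock)=40, COUNT(*)=4
  Office: ids {7, 8, 10, 30, 36, 37} → SUM(stock)=139, MAX(stock)=49, COUNT(*)=6

Books | 70 | 46 | 3 ; Grocery | 126 | 40 | 4 ; Office | 139 | 49 | 6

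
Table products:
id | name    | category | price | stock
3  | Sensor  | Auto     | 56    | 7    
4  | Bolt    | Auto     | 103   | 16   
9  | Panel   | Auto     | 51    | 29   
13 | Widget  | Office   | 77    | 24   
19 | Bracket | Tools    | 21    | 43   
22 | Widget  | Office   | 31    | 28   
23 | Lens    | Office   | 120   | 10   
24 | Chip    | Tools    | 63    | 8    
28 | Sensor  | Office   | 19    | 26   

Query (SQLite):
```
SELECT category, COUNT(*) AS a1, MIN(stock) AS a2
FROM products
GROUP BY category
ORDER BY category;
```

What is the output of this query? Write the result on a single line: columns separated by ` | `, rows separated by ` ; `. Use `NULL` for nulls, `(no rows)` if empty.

Group products by category.
Per group compute: COUNT(*), MIN(stock).
  Auto: ids {3, 4, 9} → COUNT(*)=3, MIN(stock)=7
  Office: ids {13, 22, 23, 28} → COUNT(*)=4, MIN(stock)=10
  Tools: ids {19, 24} → COUNT(*)=2, MIN(stock)=8

Auto | 3 | 7 ; Office | 4 | 10 ; Tools | 2 | 8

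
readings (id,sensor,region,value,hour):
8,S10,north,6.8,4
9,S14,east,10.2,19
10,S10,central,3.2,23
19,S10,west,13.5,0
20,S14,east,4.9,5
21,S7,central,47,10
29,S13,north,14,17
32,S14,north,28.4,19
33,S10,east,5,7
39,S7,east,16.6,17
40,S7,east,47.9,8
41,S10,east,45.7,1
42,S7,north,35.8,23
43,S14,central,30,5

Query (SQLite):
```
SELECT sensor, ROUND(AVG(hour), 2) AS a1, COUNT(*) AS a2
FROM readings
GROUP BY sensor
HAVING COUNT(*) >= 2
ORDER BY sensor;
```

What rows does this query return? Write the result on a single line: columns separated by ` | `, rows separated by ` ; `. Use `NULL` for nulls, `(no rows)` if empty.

Group readings by sensor.
Per group compute: ROUND(AVG(hour), 2), COUNT(*).
HAVING: drop groups with fewer than 2 rows.
  S10: ids {8, 10, 19, 33, 41} → ROUND(AVG(hour), 2)=7, COUNT(*)=5
  S13: ids {29} → ROUND(AVG(hour), 2)=17, COUNT(*)=1
  S14: ids {9, 20, 32, 43} → ROUND(AVG(hour), 2)=12, COUNT(*)=4
  S7: ids {21, 39, 40, 42} → ROUND(AVG(hour), 2)=14.5, COUNT(*)=4

S10 | 7 | 5 ; S14 | 12 | 4 ; S7 | 14.5 | 4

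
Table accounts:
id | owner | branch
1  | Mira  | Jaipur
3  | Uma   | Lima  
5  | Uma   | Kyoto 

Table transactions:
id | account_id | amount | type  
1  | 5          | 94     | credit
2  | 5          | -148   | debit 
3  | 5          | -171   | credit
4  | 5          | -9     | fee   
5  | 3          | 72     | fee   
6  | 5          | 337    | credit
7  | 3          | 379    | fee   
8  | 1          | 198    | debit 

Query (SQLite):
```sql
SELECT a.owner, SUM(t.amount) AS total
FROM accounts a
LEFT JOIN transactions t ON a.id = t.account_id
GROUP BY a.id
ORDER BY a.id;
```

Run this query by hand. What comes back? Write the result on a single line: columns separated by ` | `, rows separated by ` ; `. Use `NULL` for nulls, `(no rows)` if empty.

Mira | 198 ; Uma | 451 ; Uma | 103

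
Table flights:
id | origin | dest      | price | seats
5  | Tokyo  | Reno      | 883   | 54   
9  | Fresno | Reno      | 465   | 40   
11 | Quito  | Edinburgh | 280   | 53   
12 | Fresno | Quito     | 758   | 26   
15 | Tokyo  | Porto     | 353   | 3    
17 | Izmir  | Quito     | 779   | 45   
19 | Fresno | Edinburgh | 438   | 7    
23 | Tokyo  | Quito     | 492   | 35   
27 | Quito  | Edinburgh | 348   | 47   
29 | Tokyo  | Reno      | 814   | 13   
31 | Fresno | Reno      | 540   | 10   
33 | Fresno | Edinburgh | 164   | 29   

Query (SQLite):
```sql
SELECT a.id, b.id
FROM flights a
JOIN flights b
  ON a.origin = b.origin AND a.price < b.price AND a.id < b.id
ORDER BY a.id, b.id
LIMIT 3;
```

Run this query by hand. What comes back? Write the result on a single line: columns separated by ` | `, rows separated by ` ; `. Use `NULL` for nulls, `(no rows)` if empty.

9 | 12 ; 9 | 31 ; 11 | 27

Pairs (a,b) with same origin, a.price < b.price, a.id < b.id.
origin groups: Fresno:{9,12,19,31,33} Izmir:{17} Quito:{11,27} Tokyo:{5,15,23,29}
Ordered by (a.id, b.id); first 3.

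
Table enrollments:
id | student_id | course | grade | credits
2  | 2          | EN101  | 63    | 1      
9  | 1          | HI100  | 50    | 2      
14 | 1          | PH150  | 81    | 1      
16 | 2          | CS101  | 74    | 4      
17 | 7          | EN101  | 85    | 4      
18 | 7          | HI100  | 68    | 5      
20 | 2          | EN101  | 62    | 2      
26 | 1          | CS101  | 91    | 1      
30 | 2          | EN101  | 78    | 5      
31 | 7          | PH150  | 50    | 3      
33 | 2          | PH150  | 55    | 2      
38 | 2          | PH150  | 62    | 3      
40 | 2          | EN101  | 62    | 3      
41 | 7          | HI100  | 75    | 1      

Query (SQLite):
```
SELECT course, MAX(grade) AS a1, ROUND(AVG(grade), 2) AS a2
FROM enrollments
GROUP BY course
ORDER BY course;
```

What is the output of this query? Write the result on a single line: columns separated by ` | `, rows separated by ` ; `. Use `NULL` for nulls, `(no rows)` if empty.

Group enrollments by course.
Per group compute: MAX(grade), ROUND(AVG(grade), 2).
  CS101: ids {16, 26} → MAX(grade)=91, ROUND(AVG(grade), 2)=82.5
  EN101: ids {2, 17, 20, 30, 40} → MAX(grade)=85, ROUND(AVG(grade), 2)=70
  HI100: ids {9, 18, 41} → MAX(grade)=75, ROUND(AVG(grade), 2)=64.33
  PH150: ids {14, 31, 33, 38} → MAX(grade)=81, ROUND(AVG(grade), 2)=62

CS101 | 91 | 82.5 ; EN101 | 85 | 70 ; HI100 | 75 | 64.33 ; PH150 | 81 | 62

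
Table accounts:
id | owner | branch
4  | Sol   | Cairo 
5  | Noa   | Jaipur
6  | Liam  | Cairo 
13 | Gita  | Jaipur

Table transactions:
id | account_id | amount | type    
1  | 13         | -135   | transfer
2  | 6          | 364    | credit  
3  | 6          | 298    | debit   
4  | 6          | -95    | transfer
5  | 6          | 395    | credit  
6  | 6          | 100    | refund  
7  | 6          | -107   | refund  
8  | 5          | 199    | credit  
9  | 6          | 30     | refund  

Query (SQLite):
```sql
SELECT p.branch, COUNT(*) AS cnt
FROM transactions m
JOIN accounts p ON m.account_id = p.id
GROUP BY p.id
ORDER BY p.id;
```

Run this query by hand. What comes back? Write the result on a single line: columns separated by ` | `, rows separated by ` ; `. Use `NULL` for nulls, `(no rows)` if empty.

Join each transactions row to its accounts via account_id.
Group joined rows by accounts.id; compute COUNT(*) per group.
  5: ids {8} → COUNT(*)=1
  6: ids {2, 3, 4, 5, 6, 7, 9} → COUNT(*)=7
  13: ids {1} → COUNT(*)=1

Jaipur | 1 ; Cairo | 7 ; Jaipur | 1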